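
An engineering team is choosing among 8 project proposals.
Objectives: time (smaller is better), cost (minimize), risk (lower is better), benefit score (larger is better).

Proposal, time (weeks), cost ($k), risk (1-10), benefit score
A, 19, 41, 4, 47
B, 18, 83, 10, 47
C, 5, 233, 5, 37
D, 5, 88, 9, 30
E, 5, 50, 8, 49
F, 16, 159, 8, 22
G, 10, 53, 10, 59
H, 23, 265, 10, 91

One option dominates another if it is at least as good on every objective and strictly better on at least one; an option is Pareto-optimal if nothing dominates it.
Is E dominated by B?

No

B vs E: B is worse on time (18 vs 5), so it does not dominate E.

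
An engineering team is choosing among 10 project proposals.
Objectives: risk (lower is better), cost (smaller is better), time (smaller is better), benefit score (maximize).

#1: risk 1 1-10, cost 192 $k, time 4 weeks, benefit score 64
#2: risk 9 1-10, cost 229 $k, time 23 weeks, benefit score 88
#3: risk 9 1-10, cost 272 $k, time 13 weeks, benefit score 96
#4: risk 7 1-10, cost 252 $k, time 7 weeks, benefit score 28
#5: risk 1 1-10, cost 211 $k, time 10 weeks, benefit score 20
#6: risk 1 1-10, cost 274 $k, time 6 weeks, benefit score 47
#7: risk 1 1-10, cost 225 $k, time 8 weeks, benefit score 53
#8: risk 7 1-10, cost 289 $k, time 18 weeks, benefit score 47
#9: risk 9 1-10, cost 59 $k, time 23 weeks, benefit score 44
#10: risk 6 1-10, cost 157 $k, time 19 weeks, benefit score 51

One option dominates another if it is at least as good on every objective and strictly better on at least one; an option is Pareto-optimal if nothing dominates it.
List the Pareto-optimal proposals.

#1: not dominated (best time).
#2: not dominated.
#3: not dominated (best benefit score).
#4: dominated by #1 (risk 1≤7, cost 192≤252, time 4≤7, benefit score 64≥28).
#5: dominated by #1 (risk 1≤1, cost 192≤211, time 4≤10, benefit score 64≥20).
#6: dominated by #1 (risk 1≤1, cost 192≤274, time 4≤6, benefit score 64≥47).
#7: dominated by #1 (risk 1≤1, cost 192≤225, time 4≤8, benefit score 64≥53).
#8: dominated by #1 (risk 1≤7, cost 192≤289, time 4≤18, benefit score 64≥47).
#9: not dominated (best cost).
#10: not dominated.

#1, #2, #3, #9, #10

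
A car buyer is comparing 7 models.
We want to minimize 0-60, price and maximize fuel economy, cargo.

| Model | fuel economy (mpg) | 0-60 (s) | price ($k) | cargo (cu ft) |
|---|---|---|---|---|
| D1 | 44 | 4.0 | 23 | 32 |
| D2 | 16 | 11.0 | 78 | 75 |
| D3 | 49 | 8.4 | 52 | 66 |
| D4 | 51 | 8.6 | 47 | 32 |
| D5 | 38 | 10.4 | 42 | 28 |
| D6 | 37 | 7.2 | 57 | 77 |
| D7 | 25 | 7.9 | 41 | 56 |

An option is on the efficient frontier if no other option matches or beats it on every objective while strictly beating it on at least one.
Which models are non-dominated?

D1, D3, D4, D6, D7

D1: not dominated (best 0-60).
D2: dominated by D6 (fuel economy 37≥16, 0-60 7.2≤11.0, price 57≤78, cargo 77≥75).
D3: not dominated.
D4: not dominated (best fuel economy).
D5: dominated by D1 (fuel economy 44≥38, 0-60 4.0≤10.4, price 23≤42, cargo 32≥28).
D6: not dominated (best cargo).
D7: not dominated.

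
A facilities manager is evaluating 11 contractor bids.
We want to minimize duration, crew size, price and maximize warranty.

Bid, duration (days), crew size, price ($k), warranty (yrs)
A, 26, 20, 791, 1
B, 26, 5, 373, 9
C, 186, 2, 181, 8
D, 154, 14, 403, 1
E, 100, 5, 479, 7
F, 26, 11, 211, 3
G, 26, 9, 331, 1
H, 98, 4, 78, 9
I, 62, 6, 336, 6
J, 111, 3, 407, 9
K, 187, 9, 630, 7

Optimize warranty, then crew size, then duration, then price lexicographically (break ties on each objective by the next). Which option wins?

First maximize warranty: best is 9, kept {B, H, J}.
Then minimize crew size: best is 3, kept {J}.

J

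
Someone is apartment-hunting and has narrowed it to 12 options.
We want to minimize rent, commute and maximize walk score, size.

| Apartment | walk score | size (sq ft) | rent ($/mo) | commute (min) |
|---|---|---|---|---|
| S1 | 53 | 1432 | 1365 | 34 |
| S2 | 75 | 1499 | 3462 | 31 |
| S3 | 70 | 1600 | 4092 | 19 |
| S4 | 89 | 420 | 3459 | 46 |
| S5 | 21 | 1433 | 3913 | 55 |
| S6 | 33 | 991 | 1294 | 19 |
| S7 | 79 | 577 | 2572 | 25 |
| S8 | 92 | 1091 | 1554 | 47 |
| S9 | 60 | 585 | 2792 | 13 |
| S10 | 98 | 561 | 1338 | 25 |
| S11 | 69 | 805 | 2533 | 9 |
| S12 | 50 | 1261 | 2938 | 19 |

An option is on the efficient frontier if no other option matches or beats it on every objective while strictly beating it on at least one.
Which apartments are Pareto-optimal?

S1, S2, S3, S6, S7, S8, S10, S11, S12

S1: not dominated.
S2: not dominated.
S3: not dominated (best size).
S4: dominated by S10 (walk score 98≥89, size 561≥420, rent 1338≤3459, commute 25≤46).
S5: dominated by S2 (walk score 75≥21, size 1499≥1433, rent 3462≤3913, commute 31≤55).
S6: not dominated (best rent).
S7: not dominated.
S8: not dominated.
S9: dominated by S11 (walk score 69≥60, size 805≥585, rent 2533≤2792, commute 9≤13).
S10: not dominated (best walk score).
S11: not dominated (best commute).
S12: not dominated.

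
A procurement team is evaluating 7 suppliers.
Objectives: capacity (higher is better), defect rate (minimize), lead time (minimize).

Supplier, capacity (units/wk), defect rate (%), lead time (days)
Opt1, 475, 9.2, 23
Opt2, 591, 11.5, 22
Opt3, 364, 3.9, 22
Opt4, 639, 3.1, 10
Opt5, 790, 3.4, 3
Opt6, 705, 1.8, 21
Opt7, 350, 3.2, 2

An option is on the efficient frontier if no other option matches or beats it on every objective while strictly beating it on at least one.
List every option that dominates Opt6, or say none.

none

Opt1: worse on capacity (475 vs 705).
Opt2: worse on capacity (591 vs 705).
Opt3: worse on capacity (364 vs 705).
Opt4: worse on capacity (639 vs 705).
Opt5: worse on defect rate (3.4 vs 1.8).
Opt7: worse on capacity (350 vs 705).
No option dominates Opt6.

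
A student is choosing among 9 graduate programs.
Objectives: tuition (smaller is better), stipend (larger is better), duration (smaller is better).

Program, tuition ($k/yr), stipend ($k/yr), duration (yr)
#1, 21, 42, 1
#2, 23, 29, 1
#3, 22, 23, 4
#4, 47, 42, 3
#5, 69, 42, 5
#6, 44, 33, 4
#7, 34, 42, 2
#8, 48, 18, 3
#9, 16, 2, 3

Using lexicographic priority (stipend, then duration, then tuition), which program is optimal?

#1

First maximize stipend: best is 42, kept {#1, #4, #5, #7}.
Then minimize duration: best is 1, kept {#1}.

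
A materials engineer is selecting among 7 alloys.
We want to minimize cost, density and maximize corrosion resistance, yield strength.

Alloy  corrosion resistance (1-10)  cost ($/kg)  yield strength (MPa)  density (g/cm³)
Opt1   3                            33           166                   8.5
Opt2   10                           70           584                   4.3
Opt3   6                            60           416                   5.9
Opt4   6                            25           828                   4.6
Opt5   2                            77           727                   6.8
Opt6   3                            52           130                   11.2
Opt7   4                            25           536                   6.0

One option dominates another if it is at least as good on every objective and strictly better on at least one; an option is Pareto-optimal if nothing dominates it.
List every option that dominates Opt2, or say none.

none

Opt1: worse on corrosion resistance (3 vs 10).
Opt3: worse on corrosion resistance (6 vs 10).
Opt4: worse on corrosion resistance (6 vs 10).
Opt5: worse on corrosion resistance (2 vs 10).
Opt6: worse on corrosion resistance (3 vs 10).
Opt7: worse on corrosion resistance (4 vs 10).
No option dominates Opt2.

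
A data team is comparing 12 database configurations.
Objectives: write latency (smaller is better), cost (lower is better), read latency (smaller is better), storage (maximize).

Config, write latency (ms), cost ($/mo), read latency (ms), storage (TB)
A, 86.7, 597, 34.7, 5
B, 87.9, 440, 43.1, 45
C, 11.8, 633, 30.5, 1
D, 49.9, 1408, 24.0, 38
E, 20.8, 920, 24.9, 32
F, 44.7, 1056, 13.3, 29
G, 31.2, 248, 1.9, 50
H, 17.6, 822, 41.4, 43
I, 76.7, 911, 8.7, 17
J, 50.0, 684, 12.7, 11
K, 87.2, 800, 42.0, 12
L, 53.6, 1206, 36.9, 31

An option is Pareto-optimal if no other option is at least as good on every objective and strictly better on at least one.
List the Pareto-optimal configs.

A: dominated by G (write latency 31.2≤86.7, cost 248≤597, read latency 1.9≤34.7, storage 50≥5).
B: dominated by G (write latency 31.2≤87.9, cost 248≤440, read latency 1.9≤43.1, storage 50≥45).
C: not dominated (best write latency).
D: dominated by G (write latency 31.2≤49.9, cost 248≤1408, read latency 1.9≤24.0, storage 50≥38).
E: not dominated.
F: dominated by G (write latency 31.2≤44.7, cost 248≤1056, read latency 1.9≤13.3, storage 50≥29).
G: not dominated (best cost).
H: not dominated.
I: dominated by G (write latency 31.2≤76.7, cost 248≤911, read latency 1.9≤8.7, storage 50≥17).
J: dominated by G (write latency 31.2≤50.0, cost 248≤684, read latency 1.9≤12.7, storage 50≥11).
K: dominated by G (write latency 31.2≤87.2, cost 248≤800, read latency 1.9≤42.0, storage 50≥12).
L: dominated by E (write latency 20.8≤53.6, cost 920≤1206, read latency 24.9≤36.9, storage 32≥31).

C, E, G, H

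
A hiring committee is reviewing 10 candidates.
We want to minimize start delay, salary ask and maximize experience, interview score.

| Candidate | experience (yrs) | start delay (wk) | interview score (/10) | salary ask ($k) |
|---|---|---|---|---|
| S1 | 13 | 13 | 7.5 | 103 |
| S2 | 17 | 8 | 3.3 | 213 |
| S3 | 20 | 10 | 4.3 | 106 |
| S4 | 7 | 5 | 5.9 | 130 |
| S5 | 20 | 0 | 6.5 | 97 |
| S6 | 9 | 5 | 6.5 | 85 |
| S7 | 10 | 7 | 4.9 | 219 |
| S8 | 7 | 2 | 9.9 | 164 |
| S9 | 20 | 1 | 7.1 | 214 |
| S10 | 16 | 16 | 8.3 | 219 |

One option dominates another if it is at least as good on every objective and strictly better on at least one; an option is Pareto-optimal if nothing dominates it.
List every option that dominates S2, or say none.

S5: experience 20≥17, start delay 0≤8, interview score 6.5≥3.3, salary ask 97≤213 — dominates S2.
Others (S1, S3, S4, S6, S7, S8, S9, S10) are each worse than S2 on at least one objective.

S5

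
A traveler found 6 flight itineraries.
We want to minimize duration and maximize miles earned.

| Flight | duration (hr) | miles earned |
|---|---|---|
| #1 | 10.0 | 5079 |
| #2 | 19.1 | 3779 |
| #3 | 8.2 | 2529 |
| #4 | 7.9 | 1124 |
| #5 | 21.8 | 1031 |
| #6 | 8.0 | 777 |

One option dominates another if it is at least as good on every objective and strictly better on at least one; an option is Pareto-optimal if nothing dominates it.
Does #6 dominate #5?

#6 vs #5: #6 is worse on miles earned (777 vs 1031), so it does not dominate #5.

No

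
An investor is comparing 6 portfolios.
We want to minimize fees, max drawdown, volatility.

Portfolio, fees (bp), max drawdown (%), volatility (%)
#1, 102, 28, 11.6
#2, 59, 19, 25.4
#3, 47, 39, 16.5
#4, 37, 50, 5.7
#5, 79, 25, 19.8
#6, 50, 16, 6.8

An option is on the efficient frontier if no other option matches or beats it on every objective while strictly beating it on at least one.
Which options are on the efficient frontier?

#3, #4, #6

#1: dominated by #6 (fees 50≤102, max drawdown 16≤28, volatility 6.8≤11.6).
#2: dominated by #6 (fees 50≤59, max drawdown 16≤19, volatility 6.8≤25.4).
#3: not dominated.
#4: not dominated (best fees).
#5: dominated by #6 (fees 50≤79, max drawdown 16≤25, volatility 6.8≤19.8).
#6: not dominated (best max drawdown).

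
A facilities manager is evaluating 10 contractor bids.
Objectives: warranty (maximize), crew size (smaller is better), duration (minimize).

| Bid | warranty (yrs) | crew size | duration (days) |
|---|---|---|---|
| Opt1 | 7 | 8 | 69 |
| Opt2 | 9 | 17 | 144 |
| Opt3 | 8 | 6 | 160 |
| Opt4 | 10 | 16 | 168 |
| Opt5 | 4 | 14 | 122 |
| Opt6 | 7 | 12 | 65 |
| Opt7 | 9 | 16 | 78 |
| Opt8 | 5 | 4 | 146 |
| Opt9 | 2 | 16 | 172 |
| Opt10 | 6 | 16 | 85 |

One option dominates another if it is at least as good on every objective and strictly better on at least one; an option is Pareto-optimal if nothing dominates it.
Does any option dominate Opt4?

No

Opt1: worse on warranty (7 vs 10).
Opt2: worse on warranty (9 vs 10).
Opt3: worse on warranty (8 vs 10).
Opt5: worse on warranty (4 vs 10).
Opt6: worse on warranty (7 vs 10).
Opt7: worse on warranty (9 vs 10).
Opt8: worse on warranty (5 vs 10).
Opt9: worse on warranty (2 vs 10).
Opt10: worse on warranty (6 vs 10).
No option is at least as good as Opt4 on every objective and strictly better on one.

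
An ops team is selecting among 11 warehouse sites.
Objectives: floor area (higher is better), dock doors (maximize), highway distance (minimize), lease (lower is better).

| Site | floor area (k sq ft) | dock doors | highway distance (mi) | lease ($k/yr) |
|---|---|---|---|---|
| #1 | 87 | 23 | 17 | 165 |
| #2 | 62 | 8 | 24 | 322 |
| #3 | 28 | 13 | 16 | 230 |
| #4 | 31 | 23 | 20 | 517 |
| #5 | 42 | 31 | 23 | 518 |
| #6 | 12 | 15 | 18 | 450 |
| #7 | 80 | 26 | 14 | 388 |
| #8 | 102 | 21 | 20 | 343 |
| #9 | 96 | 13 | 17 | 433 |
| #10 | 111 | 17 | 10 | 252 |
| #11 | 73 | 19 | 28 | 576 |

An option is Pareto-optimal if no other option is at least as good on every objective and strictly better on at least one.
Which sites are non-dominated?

#1: not dominated (best lease).
#2: dominated by #1 (floor area 87≥62, dock doors 23≥8, highway distance 17≤24, lease 165≤322).
#3: not dominated.
#4: dominated by #1 (floor area 87≥31, dock doors 23≥23, highway distance 17≤20, lease 165≤517).
#5: not dominated (best dock doors).
#6: dominated by #1 (floor area 87≥12, dock doors 23≥15, highway distance 17≤18, lease 165≤450).
#7: not dominated.
#8: not dominated.
#9: dominated by #10 (floor area 111≥96, dock doors 17≥13, highway distance 10≤17, lease 252≤433).
#10: not dominated (best floor area).
#11: dominated by #1 (floor area 87≥73, dock doors 23≥19, highway distance 17≤28, lease 165≤576).

#1, #3, #5, #7, #8, #10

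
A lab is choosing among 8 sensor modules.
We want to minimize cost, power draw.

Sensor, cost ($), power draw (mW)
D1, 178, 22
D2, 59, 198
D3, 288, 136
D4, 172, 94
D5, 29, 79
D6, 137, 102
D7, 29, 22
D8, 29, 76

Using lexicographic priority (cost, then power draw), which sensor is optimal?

First minimize cost: best is 29, kept {D5, D7, D8}.
Then minimize power draw: best is 22, kept {D7}.

D7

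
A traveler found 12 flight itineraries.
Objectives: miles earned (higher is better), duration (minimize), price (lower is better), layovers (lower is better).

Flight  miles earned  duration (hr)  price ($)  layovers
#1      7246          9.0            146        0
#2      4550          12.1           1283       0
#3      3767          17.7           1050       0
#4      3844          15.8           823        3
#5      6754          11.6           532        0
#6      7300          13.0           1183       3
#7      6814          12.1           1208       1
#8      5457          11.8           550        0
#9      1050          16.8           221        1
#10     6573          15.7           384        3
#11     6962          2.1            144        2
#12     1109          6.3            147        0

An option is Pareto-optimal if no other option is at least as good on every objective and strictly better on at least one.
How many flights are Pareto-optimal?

4

#1: not dominated.
#2: dominated by #1 (miles earned 7246≥4550, duration 9.0≤12.1, price 146≤1283, layovers 0≤0).
#3: dominated by #1 (miles earned 7246≥3767, duration 9.0≤17.7, price 146≤1050, layovers 0≤0).
#4: dominated by #1 (miles earned 7246≥3844, duration 9.0≤15.8, price 146≤823, layovers 0≤3).
#5: dominated by #1 (miles earned 7246≥6754, duration 9.0≤11.6, price 146≤532, layovers 0≤0).
#6: not dominated (best miles earned).
#7: dominated by #1 (miles earned 7246≥6814, duration 9.0≤12.1, price 146≤1208, layovers 0≤1).
#8: dominated by #1 (miles earned 7246≥5457, duration 9.0≤11.8, price 146≤550, layovers 0≤0).
#9: dominated by #1 (miles earned 7246≥1050, duration 9.0≤16.8, price 146≤221, layovers 0≤1).
#10: dominated by #1 (miles earned 7246≥6573, duration 9.0≤15.7, price 146≤384, layovers 0≤3).
#11: not dominated (best duration).
#12: not dominated.
Pareto-optimal: #1, #6, #11, #12 → 4.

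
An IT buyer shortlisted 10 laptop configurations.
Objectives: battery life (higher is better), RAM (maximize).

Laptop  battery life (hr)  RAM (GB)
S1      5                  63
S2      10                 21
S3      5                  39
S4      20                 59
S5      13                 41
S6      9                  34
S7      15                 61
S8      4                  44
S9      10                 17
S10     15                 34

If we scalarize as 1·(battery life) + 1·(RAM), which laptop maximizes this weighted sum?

S4

S1: 1·5 + 1·63 = 68
S2: 1·10 + 1·21 = 31
S3: 1·5 + 1·39 = 44
S4: 1·20 + 1·59 = 79
S5: 1·13 + 1·41 = 54
S6: 1·9 + 1·34 = 43
S7: 1·15 + 1·61 = 76
S8: 1·4 + 1·44 = 48
S9: 1·10 + 1·17 = 27
S10: 1·15 + 1·34 = 49
Highest: S4 at 79.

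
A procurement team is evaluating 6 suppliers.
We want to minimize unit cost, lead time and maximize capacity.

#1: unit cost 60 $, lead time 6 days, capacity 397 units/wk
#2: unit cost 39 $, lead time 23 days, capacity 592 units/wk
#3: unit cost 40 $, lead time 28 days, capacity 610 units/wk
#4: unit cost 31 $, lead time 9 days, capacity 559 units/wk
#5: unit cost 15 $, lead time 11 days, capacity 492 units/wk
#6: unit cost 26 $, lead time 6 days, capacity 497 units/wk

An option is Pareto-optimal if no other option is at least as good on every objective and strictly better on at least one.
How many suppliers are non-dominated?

#1: dominated by #6 (unit cost 26≤60, lead time 6≤6, capacity 497≥397).
#2: not dominated.
#3: not dominated (best capacity).
#4: not dominated.
#5: not dominated (best unit cost).
#6: not dominated.
Pareto-optimal: #2, #3, #4, #5, #6 → 5.

5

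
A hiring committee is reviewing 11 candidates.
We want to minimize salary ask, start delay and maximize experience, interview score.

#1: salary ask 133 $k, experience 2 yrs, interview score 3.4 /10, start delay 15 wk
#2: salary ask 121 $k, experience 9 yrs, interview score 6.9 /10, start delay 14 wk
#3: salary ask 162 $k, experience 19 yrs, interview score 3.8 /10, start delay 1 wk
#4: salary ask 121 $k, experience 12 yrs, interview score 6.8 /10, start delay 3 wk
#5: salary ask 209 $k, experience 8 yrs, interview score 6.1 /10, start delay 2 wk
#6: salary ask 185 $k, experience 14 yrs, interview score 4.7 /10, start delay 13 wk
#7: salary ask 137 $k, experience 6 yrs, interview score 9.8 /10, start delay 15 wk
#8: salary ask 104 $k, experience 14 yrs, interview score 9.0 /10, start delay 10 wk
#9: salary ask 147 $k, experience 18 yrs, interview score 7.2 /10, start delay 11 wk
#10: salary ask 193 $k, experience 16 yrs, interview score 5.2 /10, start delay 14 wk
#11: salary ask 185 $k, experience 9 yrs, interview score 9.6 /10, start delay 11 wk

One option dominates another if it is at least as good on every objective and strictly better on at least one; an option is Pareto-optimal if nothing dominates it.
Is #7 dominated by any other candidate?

No

#1: worse on experience (2 vs 6).
#2: worse on interview score (6.9 vs 9.8).
#3: worse on salary ask (162 vs 137).
#4: worse on interview score (6.8 vs 9.8).
#5: worse on salary ask (209 vs 137).
#6: worse on salary ask (185 vs 137).
#8: worse on interview score (9.0 vs 9.8).
#9: worse on salary ask (147 vs 137).
#10: worse on salary ask (193 vs 137).
#11: worse on salary ask (185 vs 137).
No option is at least as good as #7 on every objective and strictly better on one.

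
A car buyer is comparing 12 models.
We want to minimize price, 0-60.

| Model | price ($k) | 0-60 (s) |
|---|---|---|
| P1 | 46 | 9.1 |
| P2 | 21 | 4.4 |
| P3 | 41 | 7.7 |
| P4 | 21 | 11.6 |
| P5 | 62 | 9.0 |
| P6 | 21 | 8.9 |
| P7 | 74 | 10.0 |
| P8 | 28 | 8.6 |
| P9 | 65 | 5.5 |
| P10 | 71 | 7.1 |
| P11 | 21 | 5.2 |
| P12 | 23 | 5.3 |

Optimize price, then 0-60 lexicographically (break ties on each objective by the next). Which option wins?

First minimize price: best is 21, kept {P2, P4, P6, P11}.
Then minimize 0-60: best is 4.4, kept {P2}.

P2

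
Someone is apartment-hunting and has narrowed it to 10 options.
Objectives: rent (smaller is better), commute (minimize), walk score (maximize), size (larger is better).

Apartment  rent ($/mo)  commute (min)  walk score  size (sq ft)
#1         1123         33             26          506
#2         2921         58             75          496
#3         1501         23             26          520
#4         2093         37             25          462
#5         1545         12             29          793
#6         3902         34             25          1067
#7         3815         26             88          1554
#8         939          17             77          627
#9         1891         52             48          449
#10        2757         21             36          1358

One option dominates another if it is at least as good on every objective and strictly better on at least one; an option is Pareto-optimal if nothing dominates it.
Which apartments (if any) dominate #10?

none

#1: worse on commute (33 vs 21).
#2: worse on rent (2921 vs 2757).
#3: worse on commute (23 vs 21).
#4: worse on commute (37 vs 21).
#5: worse on walk score (29 vs 36).
#6: worse on rent (3902 vs 2757).
#7: worse on rent (3815 vs 2757).
#8: worse on size (627 vs 1358).
#9: worse on commute (52 vs 21).
No option dominates #10.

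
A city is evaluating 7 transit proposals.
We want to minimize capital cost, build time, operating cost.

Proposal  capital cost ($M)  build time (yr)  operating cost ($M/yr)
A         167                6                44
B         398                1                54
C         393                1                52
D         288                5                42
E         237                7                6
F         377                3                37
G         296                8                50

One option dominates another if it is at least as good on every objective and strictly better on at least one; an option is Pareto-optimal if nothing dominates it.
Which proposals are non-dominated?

A: not dominated (best capital cost).
B: dominated by C (capital cost 393≤398, build time 1≤1, operating cost 52≤54).
C: not dominated.
D: not dominated.
E: not dominated (best operating cost).
F: not dominated.
G: dominated by A (capital cost 167≤296, build time 6≤8, operating cost 44≤50).

A, C, D, E, F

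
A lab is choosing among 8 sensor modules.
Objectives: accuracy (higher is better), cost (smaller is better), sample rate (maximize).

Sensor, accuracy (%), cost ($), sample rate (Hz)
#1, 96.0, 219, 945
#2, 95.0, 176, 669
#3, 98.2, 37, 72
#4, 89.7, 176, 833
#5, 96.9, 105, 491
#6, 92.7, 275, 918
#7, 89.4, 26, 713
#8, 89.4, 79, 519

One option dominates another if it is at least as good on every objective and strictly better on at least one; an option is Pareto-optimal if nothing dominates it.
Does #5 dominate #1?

No

#5 vs #1: #5 is worse on sample rate (491 vs 945), so it does not dominate #1.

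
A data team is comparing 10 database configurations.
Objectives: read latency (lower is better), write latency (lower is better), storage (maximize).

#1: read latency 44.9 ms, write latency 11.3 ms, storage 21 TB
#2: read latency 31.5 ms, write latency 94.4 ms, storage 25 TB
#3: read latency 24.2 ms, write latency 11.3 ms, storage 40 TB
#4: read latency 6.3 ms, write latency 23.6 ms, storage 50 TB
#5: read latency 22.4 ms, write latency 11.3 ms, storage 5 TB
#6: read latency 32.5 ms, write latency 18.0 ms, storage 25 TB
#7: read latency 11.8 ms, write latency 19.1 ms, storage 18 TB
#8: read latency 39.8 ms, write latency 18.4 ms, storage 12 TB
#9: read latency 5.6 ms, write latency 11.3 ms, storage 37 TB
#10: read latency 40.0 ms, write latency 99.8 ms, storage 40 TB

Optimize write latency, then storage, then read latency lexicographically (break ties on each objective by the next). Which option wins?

#3

First minimize write latency: best is 11.3, kept {#1, #3, #5, #9}.
Then maximize storage: best is 40, kept {#3}.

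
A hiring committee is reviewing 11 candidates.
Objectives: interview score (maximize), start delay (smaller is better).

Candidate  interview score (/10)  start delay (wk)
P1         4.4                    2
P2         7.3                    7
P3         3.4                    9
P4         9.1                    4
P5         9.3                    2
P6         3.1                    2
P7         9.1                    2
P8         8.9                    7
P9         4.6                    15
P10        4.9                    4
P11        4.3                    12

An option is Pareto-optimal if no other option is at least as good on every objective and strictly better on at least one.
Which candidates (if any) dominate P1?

P5: interview score 9.3≥4.4, start delay 2≤2 — dominates P1.
P7: interview score 9.1≥4.4, start delay 2≤2 — dominates P1.
Others (P2, P3, P4, P6, P8, P9, P10, P11) are each worse than P1 on at least one objective.

P5, P7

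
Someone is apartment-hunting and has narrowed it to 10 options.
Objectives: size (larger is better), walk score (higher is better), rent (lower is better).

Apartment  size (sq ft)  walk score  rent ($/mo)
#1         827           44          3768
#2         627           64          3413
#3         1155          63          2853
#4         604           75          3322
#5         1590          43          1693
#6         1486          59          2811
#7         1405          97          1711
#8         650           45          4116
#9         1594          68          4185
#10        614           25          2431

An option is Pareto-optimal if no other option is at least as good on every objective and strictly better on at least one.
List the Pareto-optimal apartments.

#5, #6, #7, #9

#1: dominated by #3 (size 1155≥827, walk score 63≥44, rent 2853≤3768).
#2: dominated by #7 (size 1405≥627, walk score 97≥64, rent 1711≤3413).
#3: dominated by #7 (size 1405≥1155, walk score 97≥63, rent 1711≤2853).
#4: dominated by #7 (size 1405≥604, walk score 97≥75, rent 1711≤3322).
#5: not dominated (best rent).
#6: not dominated.
#7: not dominated (best walk score).
#8: dominated by #3 (size 1155≥650, walk score 63≥45, rent 2853≤4116).
#9: not dominated (best size).
#10: dominated by #5 (size 1590≥614, walk score 43≥25, rent 1693≤2431).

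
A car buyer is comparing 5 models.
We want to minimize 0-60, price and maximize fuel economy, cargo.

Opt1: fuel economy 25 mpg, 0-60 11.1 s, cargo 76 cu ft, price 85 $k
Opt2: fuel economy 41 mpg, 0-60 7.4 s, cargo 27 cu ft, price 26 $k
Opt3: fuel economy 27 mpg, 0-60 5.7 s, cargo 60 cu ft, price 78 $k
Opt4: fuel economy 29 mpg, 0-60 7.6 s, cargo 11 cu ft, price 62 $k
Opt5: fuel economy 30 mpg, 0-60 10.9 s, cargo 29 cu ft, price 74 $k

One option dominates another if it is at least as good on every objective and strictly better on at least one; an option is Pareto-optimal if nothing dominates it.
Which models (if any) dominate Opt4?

Opt2

Opt2: fuel economy 41≥29, 0-60 7.4≤7.6, cargo 27≥11, price 26≤62 — dominates Opt4.
Others (Opt1, Opt3, Opt5) are each worse than Opt4 on at least one objective.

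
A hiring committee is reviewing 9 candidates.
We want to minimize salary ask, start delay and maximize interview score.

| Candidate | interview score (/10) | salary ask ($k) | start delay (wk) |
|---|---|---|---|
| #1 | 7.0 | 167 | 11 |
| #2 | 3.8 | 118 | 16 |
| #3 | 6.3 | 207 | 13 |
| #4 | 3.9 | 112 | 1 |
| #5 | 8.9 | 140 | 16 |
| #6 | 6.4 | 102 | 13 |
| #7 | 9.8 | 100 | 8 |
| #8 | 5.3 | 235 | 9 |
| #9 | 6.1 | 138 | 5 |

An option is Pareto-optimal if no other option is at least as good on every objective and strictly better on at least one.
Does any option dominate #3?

#1 vs #3: interview score 7.0≥6.3, salary ask 167≤207, start delay 11≤13 — #1 is at least as good on every objective and strictly better on at least one, so #1 dominates #3.

Yes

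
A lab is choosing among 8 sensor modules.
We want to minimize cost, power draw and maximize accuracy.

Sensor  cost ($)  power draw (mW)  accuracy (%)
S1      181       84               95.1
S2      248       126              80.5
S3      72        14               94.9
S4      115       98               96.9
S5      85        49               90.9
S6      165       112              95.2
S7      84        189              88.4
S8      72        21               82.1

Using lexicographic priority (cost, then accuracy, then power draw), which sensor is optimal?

First minimize cost: best is 72, kept {S3, S8}.
Then maximize accuracy: best is 94.9, kept {S3}.

S3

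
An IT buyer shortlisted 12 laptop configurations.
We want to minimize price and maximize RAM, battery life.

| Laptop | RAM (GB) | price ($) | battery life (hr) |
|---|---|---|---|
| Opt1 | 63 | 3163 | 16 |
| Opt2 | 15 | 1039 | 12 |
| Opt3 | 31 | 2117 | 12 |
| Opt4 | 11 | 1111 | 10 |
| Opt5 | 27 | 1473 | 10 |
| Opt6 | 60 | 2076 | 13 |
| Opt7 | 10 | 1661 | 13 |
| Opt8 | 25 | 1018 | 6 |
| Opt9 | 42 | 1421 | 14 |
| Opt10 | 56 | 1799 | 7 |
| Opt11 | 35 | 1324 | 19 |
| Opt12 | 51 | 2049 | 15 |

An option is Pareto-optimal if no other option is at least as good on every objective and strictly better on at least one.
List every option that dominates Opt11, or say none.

none

Opt1: worse on price (3163 vs 1324).
Opt2: worse on RAM (15 vs 35).
Opt3: worse on RAM (31 vs 35).
Opt4: worse on RAM (11 vs 35).
Opt5: worse on RAM (27 vs 35).
Opt6: worse on price (2076 vs 1324).
Opt7: worse on RAM (10 vs 35).
Opt8: worse on RAM (25 vs 35).
Opt9: worse on price (1421 vs 1324).
Opt10: worse on price (1799 vs 1324).
Opt12: worse on price (2049 vs 1324).
No option dominates Opt11.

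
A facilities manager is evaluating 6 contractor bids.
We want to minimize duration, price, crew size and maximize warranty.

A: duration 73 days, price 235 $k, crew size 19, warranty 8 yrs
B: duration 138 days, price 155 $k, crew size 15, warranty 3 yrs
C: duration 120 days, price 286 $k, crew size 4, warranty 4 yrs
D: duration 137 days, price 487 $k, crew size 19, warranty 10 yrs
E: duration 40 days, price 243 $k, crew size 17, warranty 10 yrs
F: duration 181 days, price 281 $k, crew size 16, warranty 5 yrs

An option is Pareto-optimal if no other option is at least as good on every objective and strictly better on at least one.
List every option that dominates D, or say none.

E

E: duration 40≤137, price 243≤487, crew size 17≤19, warranty 10≥10 — dominates D.
Others (A, B, C, F) are each worse than D on at least one objective.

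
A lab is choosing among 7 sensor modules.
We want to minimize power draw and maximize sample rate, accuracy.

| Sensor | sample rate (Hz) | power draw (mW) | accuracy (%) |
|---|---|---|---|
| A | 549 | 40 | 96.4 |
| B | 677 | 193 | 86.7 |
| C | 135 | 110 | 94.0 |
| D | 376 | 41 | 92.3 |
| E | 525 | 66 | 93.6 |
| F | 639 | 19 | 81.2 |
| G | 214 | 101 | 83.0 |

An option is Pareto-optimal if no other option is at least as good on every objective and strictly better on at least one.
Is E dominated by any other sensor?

A vs E: sample rate 549≥525, power draw 40≤66, accuracy 96.4≥93.6 — A is at least as good on every objective and strictly better on at least one, so A dominates E.

Yes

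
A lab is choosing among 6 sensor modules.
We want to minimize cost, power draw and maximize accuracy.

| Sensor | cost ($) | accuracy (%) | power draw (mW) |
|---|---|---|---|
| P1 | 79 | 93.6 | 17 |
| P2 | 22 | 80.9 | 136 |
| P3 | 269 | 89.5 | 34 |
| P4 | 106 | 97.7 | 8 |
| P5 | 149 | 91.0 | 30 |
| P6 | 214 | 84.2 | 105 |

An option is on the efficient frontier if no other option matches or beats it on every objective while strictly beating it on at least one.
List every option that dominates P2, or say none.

none

P1: worse on cost (79 vs 22).
P3: worse on cost (269 vs 22).
P4: worse on cost (106 vs 22).
P5: worse on cost (149 vs 22).
P6: worse on cost (214 vs 22).
No option dominates P2.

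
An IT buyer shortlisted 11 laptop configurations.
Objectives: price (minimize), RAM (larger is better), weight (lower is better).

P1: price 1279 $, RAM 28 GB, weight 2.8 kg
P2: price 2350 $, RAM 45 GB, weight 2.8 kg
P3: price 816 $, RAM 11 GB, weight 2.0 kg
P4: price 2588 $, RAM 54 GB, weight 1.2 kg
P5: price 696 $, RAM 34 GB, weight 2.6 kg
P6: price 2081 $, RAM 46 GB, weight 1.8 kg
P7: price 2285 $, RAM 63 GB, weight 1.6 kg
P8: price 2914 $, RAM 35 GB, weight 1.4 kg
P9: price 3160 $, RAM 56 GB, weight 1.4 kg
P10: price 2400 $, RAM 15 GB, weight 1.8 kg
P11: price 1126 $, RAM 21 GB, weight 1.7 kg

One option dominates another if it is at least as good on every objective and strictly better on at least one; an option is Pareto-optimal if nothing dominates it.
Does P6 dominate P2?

P6 vs P2: price 2081≤2350, RAM 46≥45, weight 1.8≤2.8 — P6 is at least as good on every objective with at least one strict improvement.

Yes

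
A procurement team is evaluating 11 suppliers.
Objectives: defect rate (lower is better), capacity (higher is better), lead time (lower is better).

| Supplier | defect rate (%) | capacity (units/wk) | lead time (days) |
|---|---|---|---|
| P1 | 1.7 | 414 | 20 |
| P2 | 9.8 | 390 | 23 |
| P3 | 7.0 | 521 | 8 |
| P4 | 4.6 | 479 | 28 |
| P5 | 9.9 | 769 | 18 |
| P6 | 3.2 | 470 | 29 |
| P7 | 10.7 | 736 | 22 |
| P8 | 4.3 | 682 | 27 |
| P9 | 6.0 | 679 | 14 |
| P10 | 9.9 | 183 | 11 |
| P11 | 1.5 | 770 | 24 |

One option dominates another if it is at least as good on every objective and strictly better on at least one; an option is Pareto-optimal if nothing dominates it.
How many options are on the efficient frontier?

5

P1: not dominated.
P2: dominated by P1 (defect rate 1.7≤9.8, capacity 414≥390, lead time 20≤23).
P3: not dominated (best lead time).
P4: dominated by P8 (defect rate 4.3≤4.6, capacity 682≥479, lead time 27≤28).
P5: not dominated.
P6: dominated by P11 (defect rate 1.5≤3.2, capacity 770≥470, lead time 24≤29).
P7: dominated by P5 (defect rate 9.9≤10.7, capacity 769≥736, lead time 18≤22).
P8: dominated by P11 (defect rate 1.5≤4.3, capacity 770≥682, lead time 24≤27).
P9: not dominated.
P10: dominated by P3 (defect rate 7.0≤9.9, capacity 521≥183, lead time 8≤11).
P11: not dominated (best defect rate).
Pareto-optimal: P1, P3, P5, P9, P11 → 5.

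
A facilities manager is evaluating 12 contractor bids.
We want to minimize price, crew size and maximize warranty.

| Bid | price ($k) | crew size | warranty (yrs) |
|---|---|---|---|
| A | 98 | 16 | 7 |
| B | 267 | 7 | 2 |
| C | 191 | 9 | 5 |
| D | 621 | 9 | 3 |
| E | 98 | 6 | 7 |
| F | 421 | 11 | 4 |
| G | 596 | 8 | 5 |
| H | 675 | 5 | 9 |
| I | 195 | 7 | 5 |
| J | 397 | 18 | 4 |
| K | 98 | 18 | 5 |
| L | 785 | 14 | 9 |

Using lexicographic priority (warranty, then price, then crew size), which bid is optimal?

H

First maximize warranty: best is 9, kept {H, L}.
Then minimize price: best is 675, kept {H}.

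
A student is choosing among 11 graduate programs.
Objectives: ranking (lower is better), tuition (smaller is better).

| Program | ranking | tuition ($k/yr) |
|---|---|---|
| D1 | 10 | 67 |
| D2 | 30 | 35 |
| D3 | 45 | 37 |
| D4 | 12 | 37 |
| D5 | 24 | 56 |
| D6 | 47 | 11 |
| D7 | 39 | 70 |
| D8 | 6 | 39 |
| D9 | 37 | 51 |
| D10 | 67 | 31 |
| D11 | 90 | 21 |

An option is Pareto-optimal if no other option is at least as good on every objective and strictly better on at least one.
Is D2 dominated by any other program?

D1: worse on tuition (67 vs 35).
D3: worse on ranking (45 vs 30).
D4: worse on tuition (37 vs 35).
D5: worse on tuition (56 vs 35).
D6: worse on ranking (47 vs 30).
D7: worse on ranking (39 vs 30).
D8: worse on tuition (39 vs 35).
D9: worse on ranking (37 vs 30).
D10: worse on ranking (67 vs 30).
D11: worse on ranking (90 vs 30).
No option is at least as good as D2 on every objective and strictly better on one.

No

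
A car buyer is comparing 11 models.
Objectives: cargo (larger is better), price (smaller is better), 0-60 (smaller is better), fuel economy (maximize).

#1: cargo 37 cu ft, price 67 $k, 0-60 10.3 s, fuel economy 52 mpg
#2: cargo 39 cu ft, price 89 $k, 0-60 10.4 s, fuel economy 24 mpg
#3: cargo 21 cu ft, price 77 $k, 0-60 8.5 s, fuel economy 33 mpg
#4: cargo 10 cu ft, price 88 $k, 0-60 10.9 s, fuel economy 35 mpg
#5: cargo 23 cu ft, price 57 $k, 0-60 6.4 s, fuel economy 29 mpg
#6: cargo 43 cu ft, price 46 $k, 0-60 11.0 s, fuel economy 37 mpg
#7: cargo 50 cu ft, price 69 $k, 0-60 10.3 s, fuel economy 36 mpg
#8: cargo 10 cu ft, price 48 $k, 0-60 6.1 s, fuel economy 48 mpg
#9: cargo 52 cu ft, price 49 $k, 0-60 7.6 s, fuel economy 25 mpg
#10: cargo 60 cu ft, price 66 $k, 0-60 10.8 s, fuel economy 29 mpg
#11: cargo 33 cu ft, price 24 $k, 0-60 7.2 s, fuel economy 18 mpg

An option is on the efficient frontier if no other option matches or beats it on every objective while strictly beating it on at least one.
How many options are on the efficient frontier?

9

#1: not dominated (best fuel economy).
#2: dominated by #7 (cargo 50≥39, price 69≤89, 0-60 10.3≤10.4, fuel economy 36≥24).
#3: not dominated.
#4: dominated by #1 (cargo 37≥10, price 67≤88, 0-60 10.3≤10.9, fuel economy 52≥35).
#5: not dominated.
#6: not dominated.
#7: not dominated.
#8: not dominated (best 0-60).
#9: not dominated.
#10: not dominated (best cargo).
#11: not dominated (best price).
Pareto-optimal: #1, #3, #5, #6, #7, #8, #9, #10, #11 → 9.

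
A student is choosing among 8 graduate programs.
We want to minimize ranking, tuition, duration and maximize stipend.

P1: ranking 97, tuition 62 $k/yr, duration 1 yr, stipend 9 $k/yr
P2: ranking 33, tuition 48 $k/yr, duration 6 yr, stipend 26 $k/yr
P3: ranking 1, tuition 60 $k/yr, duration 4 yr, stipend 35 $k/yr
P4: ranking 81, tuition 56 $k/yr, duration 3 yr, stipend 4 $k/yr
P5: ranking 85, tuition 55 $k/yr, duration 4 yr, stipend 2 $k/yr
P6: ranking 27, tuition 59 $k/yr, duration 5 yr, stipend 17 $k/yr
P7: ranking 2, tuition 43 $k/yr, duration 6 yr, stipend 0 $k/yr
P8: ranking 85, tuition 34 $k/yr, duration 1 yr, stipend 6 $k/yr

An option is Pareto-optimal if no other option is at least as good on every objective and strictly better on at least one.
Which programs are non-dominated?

P1: not dominated.
P2: not dominated.
P3: not dominated (best ranking).
P4: not dominated.
P5: dominated by P8 (ranking 85≤85, tuition 34≤55, duration 1≤4, stipend 6≥2).
P6: not dominated.
P7: not dominated.
P8: not dominated (best tuition).

P1, P2, P3, P4, P6, P7, P8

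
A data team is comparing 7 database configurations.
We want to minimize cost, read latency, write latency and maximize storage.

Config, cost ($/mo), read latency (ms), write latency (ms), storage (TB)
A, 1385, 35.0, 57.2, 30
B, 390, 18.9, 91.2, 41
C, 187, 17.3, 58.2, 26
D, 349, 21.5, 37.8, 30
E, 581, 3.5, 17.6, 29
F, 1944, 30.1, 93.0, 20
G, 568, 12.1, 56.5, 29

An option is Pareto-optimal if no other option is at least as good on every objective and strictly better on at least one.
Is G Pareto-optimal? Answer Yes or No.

A: worse on cost (1385 vs 568).
B: worse on read latency (18.9 vs 12.1).
C: worse on read latency (17.3 vs 12.1).
D: worse on read latency (21.5 vs 12.1).
E: worse on cost (581 vs 568).
F: worse on cost (1944 vs 568).
No option is at least as good as G on every objective and strictly better on one.

Yes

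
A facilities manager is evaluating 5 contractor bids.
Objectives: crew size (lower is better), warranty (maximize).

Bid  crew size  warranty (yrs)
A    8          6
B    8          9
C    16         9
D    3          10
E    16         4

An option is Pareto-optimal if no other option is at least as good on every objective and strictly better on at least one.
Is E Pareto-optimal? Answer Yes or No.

No

A vs E: crew size 8≤16, warranty 6≥4 — A is at least as good on every objective and strictly better on at least one, so A dominates E.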